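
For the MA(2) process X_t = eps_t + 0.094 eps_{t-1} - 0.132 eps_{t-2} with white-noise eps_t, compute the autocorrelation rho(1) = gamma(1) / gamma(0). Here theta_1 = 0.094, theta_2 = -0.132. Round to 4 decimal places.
\rho(1) = 0.0795

For an MA(q) process with theta_0 = 1, the autocovariance is
  gamma(k) = sigma^2 * sum_{i=0..q-k} theta_i * theta_{i+k},
and rho(k) = gamma(k) / gamma(0). Sigma^2 cancels.
  numerator   = (1)*(0.094) + (0.094)*(-0.132) = 0.081592.
  denominator = (1)^2 + (0.094)^2 + (-0.132)^2 = 1.02626.
  rho(1) = 0.081592 / 1.02626 = 0.0795.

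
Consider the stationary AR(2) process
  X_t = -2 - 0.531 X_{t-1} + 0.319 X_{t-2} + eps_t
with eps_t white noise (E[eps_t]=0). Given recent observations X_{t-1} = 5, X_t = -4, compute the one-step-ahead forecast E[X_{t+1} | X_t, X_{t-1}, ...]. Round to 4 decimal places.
E[X_{t+1} \mid \mathcal F_t] = 1.7190

For an AR(p) model X_t = c + sum_i phi_i X_{t-i} + eps_t, the
one-step-ahead conditional mean is
  E[X_{t+1} | X_t, ...] = c + sum_i phi_i X_{t+1-i}.
Substitute known values:
  E[X_{t+1} | ...] = -2 + (-0.531) * (-4) + (0.319) * (5)
                   = 1.7190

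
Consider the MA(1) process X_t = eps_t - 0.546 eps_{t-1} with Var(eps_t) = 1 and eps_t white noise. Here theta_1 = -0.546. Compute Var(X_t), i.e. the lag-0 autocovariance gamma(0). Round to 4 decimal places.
\gamma(0) = 1.2981

For an MA(q) process X_t = eps_t + sum_i theta_i eps_{t-i} with
Var(eps_t) = sigma^2, the variance is
  gamma(0) = sigma^2 * (1 + sum_i theta_i^2).
  sum_i theta_i^2 = (-0.546)^2 = 0.298116.
  gamma(0) = 1 * (1 + 0.298116) = 1 * 1.298116 = 1.298116, which rounds to 1.2981.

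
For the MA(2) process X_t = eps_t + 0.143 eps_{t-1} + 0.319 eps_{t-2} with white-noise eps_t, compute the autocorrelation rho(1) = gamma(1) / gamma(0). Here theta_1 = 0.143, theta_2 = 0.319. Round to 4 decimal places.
\rho(1) = 0.1681

For an MA(q) process with theta_0 = 1, the autocovariance is
  gamma(k) = sigma^2 * sum_{i=0..q-k} theta_i * theta_{i+k},
and rho(k) = gamma(k) / gamma(0). Sigma^2 cancels.
  numerator   = (1)*(0.143) + (0.143)*(0.319) = 0.188617.
  denominator = (1)^2 + (0.143)^2 + (0.319)^2 = 1.12221.
  rho(1) = 0.188617 / 1.12221 = 0.1681.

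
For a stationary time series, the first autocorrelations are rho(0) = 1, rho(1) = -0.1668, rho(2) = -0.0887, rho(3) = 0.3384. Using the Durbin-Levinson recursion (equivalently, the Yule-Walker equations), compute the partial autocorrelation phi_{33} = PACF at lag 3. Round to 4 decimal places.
\phi_{33} = 0.3150

The PACF at lag k is phi_{kk}, the last component of the solution
to the Yule-Walker system G_k phi = r_k where
  (G_k)_{ij} = rho(|i - j|), (r_k)_i = rho(i), i,j = 1..k.
Equivalently, Durbin-Levinson gives phi_{kk} iteratively:
  phi_{11} = rho(1)
  phi_{kk} = [rho(k) - sum_{j=1..k-1} phi_{k-1,j} rho(k-j)]
            / [1 - sum_{j=1..k-1} phi_{k-1,j} rho(j)],
  phi_{k,j} = phi_{k-1,j} - phi_{kk} phi_{k-1,k-j},  j = 1..k-1.
Step k = 1:
  phi_11 = rho(1) = -0.1668.
Step k = 2:
  phi_22 = [rho(2) - phi_11 rho(1)] / [1 - phi_11 rho(1)] = [-0.0887 - (-0.1668)(-0.1668)] / [1 - (-0.1668)(-0.1668)]
         = -0.11652224 / 0.97217776 = -0.119857.
  Update: phi_21 = phi_11 - phi_22 phi_11 = -0.1668 - (-0.119857)(-0.1668) = -0.186792.
Step k = 3:
  phi_33 = [rho(3) - phi_21 rho(2) - phi_22 rho(1)] / [1 - phi_21 rho(1) - phi_22 rho(2)]
    numerator   = 0.3384 - (-0.186792)(-0.0887) - (-0.119857)(-0.1668) = 0.3018394
    denominator = 1 - (-0.186792)(-0.1668) - (-0.119857)(-0.0887) = 0.95821176
  phi_33 = 0.3018394 / 0.95821176 = 0.315.
Therefore phi_{33} = 0.3150.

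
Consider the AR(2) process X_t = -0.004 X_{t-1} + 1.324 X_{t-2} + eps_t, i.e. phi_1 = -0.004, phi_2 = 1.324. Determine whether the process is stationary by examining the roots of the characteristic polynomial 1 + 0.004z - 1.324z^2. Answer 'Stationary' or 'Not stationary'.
\text{Not stationary}

The AR(p) characteristic polynomial is P(z) = 1 + 0.004z - 1.324z^2.
Stationarity requires all roots to lie outside the unit circle, i.e. |z| > 1 for every root.
Set 1 + (0.004) z + (-1.324) z^2 = 0, i.e. a z^2 + b z + c = 0 with a = -1.324, b = 0.004, c = 1.
Discriminant D = b^2 - 4ac = (0.004)^2 - 4*(-1.324)*1 = 0.000016 - (-5.296) = 5.296016.
D >= 0, so the roots are real: z = (-b +/- sqrt(D)) / (2a) = (-0.004 +/- 2.301307) / (-2.648).
  z_1 = (-0.004 + 2.301307) / (-2.648) = -0.8676,   |z_1| = 0.8676.
  z_2 = (-0.004 - 2.301307) / (-2.648) = 0.8706,   |z_2| = 0.8706.
Moduli of all roots: 0.8676, 0.8706.
All moduli strictly greater than 1? No.
Verdict: Not stationary.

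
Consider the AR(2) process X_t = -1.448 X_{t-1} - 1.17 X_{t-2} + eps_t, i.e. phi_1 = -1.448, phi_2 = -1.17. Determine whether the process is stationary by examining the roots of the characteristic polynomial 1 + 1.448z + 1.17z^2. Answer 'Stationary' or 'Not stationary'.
\text{Not stationary}

The AR(p) characteristic polynomial is P(z) = 1 + 1.448z + 1.17z^2.
Stationarity requires all roots to lie outside the unit circle, i.e. |z| > 1 for every root.
Set 1 + (1.448) z + (1.17) z^2 = 0, i.e. a z^2 + b z + c = 0 with a = 1.17, b = 1.448, c = 1.
Discriminant D = b^2 - 4ac = (1.448)^2 - 4*(1.17)*1 = 2.096704 - (4.68) = -2.583296.
D < 0, so the roots are the complex-conjugate pair z = (-b +/- i sqrt(-D)) / (2a) = -0.6188 +/- 0.6869i.
For a conjugate pair |z|^2 = z * conj(z) = (product of roots) = c/a = 1/(1.17) = 0.854701, so |z| = sqrt(0.854701) = 0.9245 for both roots.
Moduli of all roots: 0.9245, 0.9245.
All moduli strictly greater than 1? No.
Verdict: Not stationary.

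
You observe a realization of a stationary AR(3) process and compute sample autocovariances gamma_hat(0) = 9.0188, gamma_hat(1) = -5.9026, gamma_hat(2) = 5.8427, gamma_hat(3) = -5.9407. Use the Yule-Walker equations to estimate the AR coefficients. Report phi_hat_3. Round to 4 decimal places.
\hat\phi_{3} = -0.3000

The Yule-Walker equations for an AR(p) process read, in matrix form,
  Gamma_p phi = r_p,   with   (Gamma_p)_{ij} = gamma(|i - j|),
                       (r_p)_i = gamma(i),   i,j = 1..p.
Substitute the sample gammas (Toeplitz matrix and right-hand side of size 3):
  Gamma_p = [[9.0188, -5.9026, 5.8427], [-5.9026, 9.0188, -5.9026], [5.8427, -5.9026, 9.0188]]
  r_p     = [-5.9026, 5.8427, -5.9407]
Written out (R1..R3):
  (R1) 9.0188 phi_1 - 5.9026 phi_2 + 5.8427 phi_3 = -5.9026
  (R2) -5.9026 phi_1 + 9.0188 phi_2 - 5.9026 phi_3 = 5.8427
  (R3) 5.8427 phi_1 - 5.9026 phi_2 + 9.0188 phi_3 = -5.9407
Gaussian elimination:
  R2 <- R2 - (-5.9026/9.0188) R1 = R2 - (-0.654477) R1:  5.155682 phi_2 - 2.078685 phi_3 = 1.979582
  R3 <- R3 - (5.8427/9.0188) R1 = R3 - (0.647836) R1:  -2.078685 phi_2 + 5.233691 phi_3 = -2.116785
  R3 <- R3 - (-2.078685/5.155682) R2 = R3 - (-0.403183) R2:  4.395599 phi_3 = -1.318651
Back-substitution:
  phi_hat_3 = -1.318651 / 4.395599 = -0.299993
  phi_hat_2 = (1.979582 - (-2.078685)(-0.299993)) / 5.155682 = 0.263009
  phi_hat_1 = (-5.9026 - (-5.9026)(0.263009) - (5.8427)(-0.299993)) / 9.0188 = -0.287998
So phi_hat = [-0.2880, 0.2630, -0.3000].
Therefore phi_hat_3 = -0.3000.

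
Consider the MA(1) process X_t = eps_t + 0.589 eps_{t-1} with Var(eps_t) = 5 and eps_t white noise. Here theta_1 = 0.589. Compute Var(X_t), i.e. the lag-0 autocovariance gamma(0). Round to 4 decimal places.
\gamma(0) = 6.7346

For an MA(q) process X_t = eps_t + sum_i theta_i eps_{t-i} with
Var(eps_t) = sigma^2, the variance is
  gamma(0) = sigma^2 * (1 + sum_i theta_i^2).
  sum_i theta_i^2 = (0.589)^2 = 0.346921.
  gamma(0) = 5 * (1 + 0.346921) = 5 * 1.346921 = 6.734605, which rounds to 6.7346.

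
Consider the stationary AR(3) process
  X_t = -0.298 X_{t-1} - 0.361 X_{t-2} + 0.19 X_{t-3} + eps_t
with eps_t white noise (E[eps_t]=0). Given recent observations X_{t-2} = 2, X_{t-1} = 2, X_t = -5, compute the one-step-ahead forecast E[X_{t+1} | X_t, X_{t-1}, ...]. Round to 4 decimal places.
E[X_{t+1} \mid \mathcal F_t] = 1.1480

For an AR(p) model X_t = c + sum_i phi_i X_{t-i} + eps_t, the
one-step-ahead conditional mean is
  E[X_{t+1} | X_t, ...] = c + sum_i phi_i X_{t+1-i}.
Substitute known values:
  E[X_{t+1} | ...] = (-0.298) * (-5) + (-0.361) * (2) + (0.19) * (2)
                   = 1.1480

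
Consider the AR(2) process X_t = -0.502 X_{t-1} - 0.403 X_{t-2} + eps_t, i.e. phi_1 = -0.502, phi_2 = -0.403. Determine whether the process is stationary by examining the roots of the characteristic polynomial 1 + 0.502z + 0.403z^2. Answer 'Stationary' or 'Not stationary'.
\text{Stationary}

The AR(p) characteristic polynomial is P(z) = 1 + 0.502z + 0.403z^2.
Stationarity requires all roots to lie outside the unit circle, i.e. |z| > 1 for every root.
Set 1 + (0.502) z + (0.403) z^2 = 0, i.e. a z^2 + b z + c = 0 with a = 0.403, b = 0.502, c = 1.
Discriminant D = b^2 - 4ac = (0.502)^2 - 4*(0.403)*1 = 0.252004 - (1.612) = -1.359996.
D < 0, so the roots are the complex-conjugate pair z = (-b +/- i sqrt(-D)) / (2a) = -0.6228 +/- 1.4469i.
For a conjugate pair |z|^2 = z * conj(z) = (product of roots) = c/a = 1/(0.403) = 2.48139, so |z| = sqrt(2.48139) = 1.5752 for both roots.
Moduli of all roots: 1.5752, 1.5752.
All moduli strictly greater than 1? Yes.
Verdict: Stationary.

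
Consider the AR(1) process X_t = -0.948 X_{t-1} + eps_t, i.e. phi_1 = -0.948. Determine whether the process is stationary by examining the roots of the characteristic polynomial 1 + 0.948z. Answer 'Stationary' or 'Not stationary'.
\text{Stationary}

The AR(p) characteristic polynomial is P(z) = 1 + 0.948z.
Stationarity requires all roots to lie outside the unit circle, i.e. |z| > 1 for every root.
This is linear in z: 1 + (0.948) z = 0  =>  z = -1/(0.948) = -1.054852,  |z| = 1.054852.
Moduli of all roots: 1.0549.
All moduli strictly greater than 1? Yes.
Verdict: Stationary.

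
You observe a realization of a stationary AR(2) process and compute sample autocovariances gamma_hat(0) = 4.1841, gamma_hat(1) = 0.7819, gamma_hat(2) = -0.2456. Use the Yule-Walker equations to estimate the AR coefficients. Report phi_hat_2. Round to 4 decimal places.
\hat\phi_{2} = -0.0970

The Yule-Walker equations for an AR(p) process read, in matrix form,
  Gamma_p phi = r_p,   with   (Gamma_p)_{ij} = gamma(|i - j|),
                       (r_p)_i = gamma(i),   i,j = 1..p.
Substitute the sample gammas (Toeplitz matrix and right-hand side of size 2):
  Gamma_p = [[4.1841, 0.7819], [0.7819, 4.1841]]
  r_p     = [0.7819, -0.2456]
Written out:
  4.1841 phi_1 + 0.7819 phi_2 = 0.7819
  0.7819 phi_1 + 4.1841 phi_2 = -0.2456
Solve by Cramer's rule:
  det = gamma(0)^2 - gamma(1)^2 = (4.1841)^2 - (0.7819)^2 = 17.50669281 - 0.61136761 = 16.8953252
  phi_hat_1 = [gamma(1) gamma(0) - gamma(1) gamma(2)] / det = [(0.7819)(4.1841) - (0.7819)(-0.2456)] / 16.8953252 = 3.46358243 / 16.8953252 = 0.205
  phi_hat_2 = [gamma(0) gamma(2) - gamma(1)^2] / det = [(4.1841)(-0.2456) - (0.7819)^2] / 16.8953252 = -1.63898257 / 16.8953252 = -0.097
So phi_hat = [0.2050, -0.0970].
Therefore phi_hat_2 = -0.0970.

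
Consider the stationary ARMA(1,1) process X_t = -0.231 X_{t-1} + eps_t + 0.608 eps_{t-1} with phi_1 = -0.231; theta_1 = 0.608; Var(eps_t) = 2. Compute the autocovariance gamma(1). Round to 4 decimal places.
\gamma(1) = 0.6846

Multiply the model equation by X_{t-k} and take expectations. With theta_0 = psi_0 = 1 and psi_j the MA(infinity) weights, this gives
  gamma(k) - sum_i phi_i gamma(k-i) = c_k,
  c_k = sigma^2 * sum_{j=k..q} theta_j psi_{j-k}   (c_k = 0 for k > q),
using gamma(-m) = gamma(m).
psi-weights needed (psi_j = theta_j + sum_i phi_i psi_{j-i}):
  psi_1 = theta_1 + phi_1 = 0.608 + (-0.231) = 0.377
Right-hand sides:
  c_0 = sigma^2 (1 + theta_1 psi_1) = 2 * (1 + (0.608)(0.377)) = 2 * 1.229216 = 2.458432
  c_1 = sigma^2 theta_1 = 2 * (0.608) = 1.216
  c_2 = 0
Equations for k = 0 and k = 1 (AR order 1):
  gamma(0) = phi_1 gamma(1) + c_0
  gamma(1) = phi_1 gamma(0) + c_1
Substituting the second into the first: gamma(0) (1 - phi_1^2) = c_0 + phi_1 c_1, so
  gamma(0) = (c_0 + phi_1 c_1) / (1 - phi_1^2) = (2.458432 + (-0.231)(1.216)) / (1 - (-0.231)^2) = 2.177536 / 0.946639 = 2.300281.
  gamma(1) = phi_1 gamma(0) + c_1 = (-0.231)(2.300281) + (1.216) = 0.684635.
Therefore gamma(1) = 0.6846 (to 4 decimal places).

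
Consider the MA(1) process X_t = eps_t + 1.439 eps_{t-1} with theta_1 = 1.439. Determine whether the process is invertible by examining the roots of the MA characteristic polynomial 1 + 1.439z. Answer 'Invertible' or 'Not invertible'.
\text{Not invertible}

The MA(q) characteristic polynomial is P(z) = 1 + 1.439z.
Invertibility requires all roots to lie outside the unit circle, i.e. |z| > 1 for every root.
This is linear in z: 1 + (1.439) z = 0  =>  z = -1/(1.439) = -0.694927,  |z| = 0.694927.
Moduli of all roots: 0.6949.
All moduli strictly greater than 1? No.
Verdict: Not invertible.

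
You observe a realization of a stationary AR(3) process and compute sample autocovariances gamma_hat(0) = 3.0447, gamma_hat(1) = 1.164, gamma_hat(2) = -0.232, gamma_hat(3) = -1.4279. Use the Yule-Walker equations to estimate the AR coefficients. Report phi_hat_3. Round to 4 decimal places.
\hat\phi_{3} = -0.4180

The Yule-Walker equations for an AR(p) process read, in matrix form,
  Gamma_p phi = r_p,   with   (Gamma_p)_{ij} = gamma(|i - j|),
                       (r_p)_i = gamma(i),   i,j = 1..p.
Substitute the sample gammas (Toeplitz matrix and right-hand side of size 3):
  Gamma_p = [[3.0447, 1.164, -0.232], [1.164, 3.0447, 1.164], [-0.232, 1.164, 3.0447]]
  r_p     = [1.164, -0.232, -1.4279]
Written out (R1..R3):
  (R1) 3.0447 phi_1 + 1.164 phi_2 - 0.232 phi_3 = 1.164
  (R2) 1.164 phi_1 + 3.0447 phi_2 + 1.164 phi_3 = -0.232
  (R3) -0.232 phi_1 + 1.164 phi_2 + 3.0447 phi_3 = -1.4279
Gaussian elimination:
  R2 <- R2 - (1.164/3.0447) R1 = R2 - (0.382304) R1:  2.599699 phi_2 + 1.252694 phi_3 = -0.677001
  R3 <- R3 - (-0.232/3.0447) R1 = R3 - (-0.076198) R1:  1.252694 phi_2 + 3.027022 phi_3 = -1.339206
  R3 <- R3 - (1.252694/2.599699) R2 = R3 - (0.481861) R2:  2.423397 phi_3 = -1.012985
Back-substitution:
  phi_hat_3 = -1.012985 / 2.423397 = -0.418002
  phi_hat_2 = (-0.677001 - (1.252694)(-0.418002)) / 2.599699 = -0.058996
  phi_hat_1 = (1.164 - (1.164)(-0.058996) - (-0.232)(-0.418002)) / 3.0447 = 0.373007
So phi_hat = [0.3730, -0.0590, -0.4180].
Therefore phi_hat_3 = -0.4180.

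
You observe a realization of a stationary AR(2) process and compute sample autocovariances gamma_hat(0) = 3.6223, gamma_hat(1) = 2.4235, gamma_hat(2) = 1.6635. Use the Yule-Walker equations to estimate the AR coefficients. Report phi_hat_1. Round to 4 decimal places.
\hat\phi_{1} = 0.6550

The Yule-Walker equations for an AR(p) process read, in matrix form,
  Gamma_p phi = r_p,   with   (Gamma_p)_{ij} = gamma(|i - j|),
                       (r_p)_i = gamma(i),   i,j = 1..p.
Substitute the sample gammas (Toeplitz matrix and right-hand side of size 2):
  Gamma_p = [[3.6223, 2.4235], [2.4235, 3.6223]]
  r_p     = [2.4235, 1.6635]
Written out:
  3.6223 phi_1 + 2.4235 phi_2 = 2.4235
  2.4235 phi_1 + 3.6223 phi_2 = 1.6635
Solve by Cramer's rule:
  det = gamma(0)^2 - gamma(1)^2 = (3.6223)^2 - (2.4235)^2 = 13.12105729 - 5.87335225 = 7.24770504
  phi_hat_1 = [gamma(1) gamma(0) - gamma(1) gamma(2)] / det = [(2.4235)(3.6223) - (2.4235)(1.6635)] / 7.24770504 = 4.7471518 / 7.24770504 = 0.655
  phi_hat_2 = [gamma(0) gamma(2) - gamma(1)^2] / det = [(3.6223)(1.6635) - (2.4235)^2] / 7.24770504 = 0.1523438 / 7.24770504 = 0.021
So phi_hat = [0.6550, 0.0210].
Therefore phi_hat_1 = 0.6550.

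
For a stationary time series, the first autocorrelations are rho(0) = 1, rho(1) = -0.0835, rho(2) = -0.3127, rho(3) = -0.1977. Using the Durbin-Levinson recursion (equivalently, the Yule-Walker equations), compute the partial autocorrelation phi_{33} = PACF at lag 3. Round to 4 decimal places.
\phi_{33} = -0.2911

The PACF at lag k is phi_{kk}, the last component of the solution
to the Yule-Walker system G_k phi = r_k where
  (G_k)_{ij} = rho(|i - j|), (r_k)_i = rho(i), i,j = 1..k.
Equivalently, Durbin-Levinson gives phi_{kk} iteratively:
  phi_{11} = rho(1)
  phi_{kk} = [rho(k) - sum_{j=1..k-1} phi_{k-1,j} rho(k-j)]
            / [1 - sum_{j=1..k-1} phi_{k-1,j} rho(j)],
  phi_{k,j} = phi_{k-1,j} - phi_{kk} phi_{k-1,k-j},  j = 1..k-1.
Step k = 1:
  phi_11 = rho(1) = -0.0835.
Step k = 2:
  phi_22 = [rho(2) - phi_11 rho(1)] / [1 - phi_11 rho(1)] = [-0.3127 - (-0.0835)(-0.0835)] / [1 - (-0.0835)(-0.0835)]
         = -0.31967225 / 0.99302775 = -0.321917.
  Update: phi_21 = phi_11 - phi_22 phi_11 = -0.0835 - (-0.321917)(-0.0835) = -0.11038.
Step k = 3:
  phi_33 = [rho(3) - phi_21 rho(2) - phi_22 rho(1)] / [1 - phi_21 rho(1) - phi_22 rho(2)]
    numerator   = -0.1977 - (-0.11038)(-0.3127) - (-0.321917)(-0.0835) = -0.25909589
    denominator = 1 - (-0.11038)(-0.0835) - (-0.321917)(-0.3127) = 0.8901199
  phi_33 = -0.25909589 / 0.8901199 = -0.2911.
Therefore phi_{33} = -0.2911.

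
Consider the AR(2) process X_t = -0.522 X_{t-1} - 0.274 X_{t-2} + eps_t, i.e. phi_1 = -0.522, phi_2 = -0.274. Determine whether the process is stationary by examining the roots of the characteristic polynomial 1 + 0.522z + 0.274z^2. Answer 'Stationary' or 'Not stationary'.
\text{Stationary}

The AR(p) characteristic polynomial is P(z) = 1 + 0.522z + 0.274z^2.
Stationarity requires all roots to lie outside the unit circle, i.e. |z| > 1 for every root.
Set 1 + (0.522) z + (0.274) z^2 = 0, i.e. a z^2 + b z + c = 0 with a = 0.274, b = 0.522, c = 1.
Discriminant D = b^2 - 4ac = (0.522)^2 - 4*(0.274)*1 = 0.272484 - (1.096) = -0.823516.
D < 0, so the roots are the complex-conjugate pair z = (-b +/- i sqrt(-D)) / (2a) = -0.9526 +/- 1.656i.
For a conjugate pair |z|^2 = z * conj(z) = (product of roots) = c/a = 1/(0.274) = 3.649635, so |z| = sqrt(3.649635) = 1.9104 for both roots.
Moduli of all roots: 1.9104, 1.9104.
All moduli strictly greater than 1? Yes.
Verdict: Stationary.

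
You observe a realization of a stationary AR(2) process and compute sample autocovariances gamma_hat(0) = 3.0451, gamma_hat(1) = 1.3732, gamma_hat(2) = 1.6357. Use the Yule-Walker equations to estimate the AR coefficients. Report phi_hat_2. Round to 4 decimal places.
\hat\phi_{2} = 0.4190

The Yule-Walker equations for an AR(p) process read, in matrix form,
  Gamma_p phi = r_p,   with   (Gamma_p)_{ij} = gamma(|i - j|),
                       (r_p)_i = gamma(i),   i,j = 1..p.
Substitute the sample gammas (Toeplitz matrix and right-hand side of size 2):
  Gamma_p = [[3.0451, 1.3732], [1.3732, 3.0451]]
  r_p     = [1.3732, 1.6357]
Written out:
  3.0451 phi_1 + 1.3732 phi_2 = 1.3732
  1.3732 phi_1 + 3.0451 phi_2 = 1.6357
Solve by Cramer's rule:
  det = gamma(0)^2 - gamma(1)^2 = (3.0451)^2 - (1.3732)^2 = 9.27263401 - 1.88567824 = 7.38695577
  phi_hat_1 = [gamma(1) gamma(0) - gamma(1) gamma(2)] / det = [(1.3732)(3.0451) - (1.3732)(1.6357)] / 7.38695577 = 1.93538808 / 7.38695577 = 0.262
  phi_hat_2 = [gamma(0) gamma(2) - gamma(1)^2] / det = [(3.0451)(1.6357) - (1.3732)^2] / 7.38695577 = 3.09519183 / 7.38695577 = 0.419
So phi_hat = [0.2620, 0.4190].
Therefore phi_hat_2 = 0.4190.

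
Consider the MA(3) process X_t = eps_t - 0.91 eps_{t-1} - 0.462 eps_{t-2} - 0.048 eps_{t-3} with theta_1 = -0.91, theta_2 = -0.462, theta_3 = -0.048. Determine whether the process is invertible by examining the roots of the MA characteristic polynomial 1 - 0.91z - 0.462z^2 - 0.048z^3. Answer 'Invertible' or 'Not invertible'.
\text{Not invertible}

The MA(q) characteristic polynomial is P(z) = 1 - 0.91z - 0.462z^2 - 0.048z^3.
Invertibility requires all roots to lie outside the unit circle, i.e. |z| > 1 for every root.
Degree 3: look for a simple real root z0 first, then factor out (1 - z/z0) and solve the remaining quadratic.
Testing z0 = -5: P(-5) = 1 + (-0.91)(-5) + (-0.462)(-5)^2 + (-0.048)(-5)^3
  = 1 + (4.55) + (-11.55) + (6) = 0.  So z_0 = -5 is a root, |z_0| = 5.
Divide out the factor (1 + 0.2 z) = (1 - z/z0) (since 1/z0 = -0.2):
  P(z) = (1 + 0.2 z)(1 + (-1.11) z + (-0.24) z^2)
  [check: z-coef -1.11 - (-0.2) = -0.91; z^2-coef -0.24 - (-0.2)(-1.11) = -0.462; z^3-coef -(-0.2)(-0.24) = -0.048.]
Remaining roots from the quadratic factor 1 + (-1.11) z + (-0.24) z^2:
  Set 1 + (-1.11) z + (-0.24) z^2 = 0, i.e. a z^2 + b z + c = 0 with a = -0.24, b = -1.11, c = 1.
  Discriminant D = b^2 - 4ac = (-1.11)^2 - 4*(-0.24)*1 = 1.2321 - (-0.96) = 2.1921.
  D >= 0, so the roots are real: z = (-b +/- sqrt(D)) / (2a) = (1.11 +/- 1.480574) / (-0.48).
    z_1 = (1.11 + 1.480574) / (-0.48) = -5.397,   |z_1| = 5.397.
    z_2 = (1.11 - 1.480574) / (-0.48) = 0.772,   |z_2| = 0.772.
Moduli of all roots: 5.0000, 5.3970, 0.7720.
All moduli strictly greater than 1? No.
Verdict: Not invertible.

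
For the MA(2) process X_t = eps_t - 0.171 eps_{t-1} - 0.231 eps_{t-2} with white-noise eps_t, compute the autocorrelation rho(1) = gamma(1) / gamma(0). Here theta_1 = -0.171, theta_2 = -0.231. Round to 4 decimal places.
\rho(1) = -0.1215

For an MA(q) process with theta_0 = 1, the autocovariance is
  gamma(k) = sigma^2 * sum_{i=0..q-k} theta_i * theta_{i+k},
and rho(k) = gamma(k) / gamma(0). Sigma^2 cancels.
  numerator   = (1)*(-0.171) + (-0.171)*(-0.231) = -0.131499.
  denominator = (1)^2 + (-0.171)^2 + (-0.231)^2 = 1.082602.
  rho(1) = -0.131499 / 1.082602 = -0.1215.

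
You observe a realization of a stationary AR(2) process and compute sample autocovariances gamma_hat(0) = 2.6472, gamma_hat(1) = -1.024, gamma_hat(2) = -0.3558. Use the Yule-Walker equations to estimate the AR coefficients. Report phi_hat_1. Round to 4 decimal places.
\hat\phi_{1} = -0.5160

The Yule-Walker equations for an AR(p) process read, in matrix form,
  Gamma_p phi = r_p,   with   (Gamma_p)_{ij} = gamma(|i - j|),
                       (r_p)_i = gamma(i),   i,j = 1..p.
Substitute the sample gammas (Toeplitz matrix and right-hand side of size 2):
  Gamma_p = [[2.6472, -1.024], [-1.024, 2.6472]]
  r_p     = [-1.024, -0.3558]
Written out:
  2.6472 phi_1 - 1.024 phi_2 = -1.024
  -1.024 phi_1 + 2.6472 phi_2 = -0.3558
Solve by Cramer's rule:
  det = gamma(0)^2 - gamma(1)^2 = (2.6472)^2 - (-1.024)^2 = 7.00766784 - 1.048576 = 5.95909184
  phi_hat_1 = [gamma(1) gamma(0) - gamma(1) gamma(2)] / det = [(-1.024)(2.6472) - (-1.024)(-0.3558)] / 5.95909184 = -3.075072 / 5.95909184 = -0.516
  phi_hat_2 = [gamma(0) gamma(2) - gamma(1)^2] / det = [(2.6472)(-0.3558) - (-1.024)^2] / 5.95909184 = -1.99044976 / 5.95909184 = -0.334
So phi_hat = [-0.5160, -0.3340].
Therefore phi_hat_1 = -0.5160.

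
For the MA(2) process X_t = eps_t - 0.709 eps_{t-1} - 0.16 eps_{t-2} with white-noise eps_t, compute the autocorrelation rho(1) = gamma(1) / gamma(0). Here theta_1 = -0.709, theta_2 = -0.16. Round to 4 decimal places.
\rho(1) = -0.3897

For an MA(q) process with theta_0 = 1, the autocovariance is
  gamma(k) = sigma^2 * sum_{i=0..q-k} theta_i * theta_{i+k},
and rho(k) = gamma(k) / gamma(0). Sigma^2 cancels.
  numerator   = (1)*(-0.709) + (-0.709)*(-0.16) = -0.59556.
  denominator = (1)^2 + (-0.709)^2 + (-0.16)^2 = 1.528281.
  rho(1) = -0.59556 / 1.528281 = -0.3897.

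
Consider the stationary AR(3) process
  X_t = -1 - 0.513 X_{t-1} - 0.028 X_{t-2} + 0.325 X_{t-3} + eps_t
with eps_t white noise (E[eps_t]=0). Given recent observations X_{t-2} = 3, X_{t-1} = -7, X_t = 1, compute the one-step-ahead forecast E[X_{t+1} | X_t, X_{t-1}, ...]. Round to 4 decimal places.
E[X_{t+1} \mid \mathcal F_t] = -0.3420

For an AR(p) model X_t = c + sum_i phi_i X_{t-i} + eps_t, the
one-step-ahead conditional mean is
  E[X_{t+1} | X_t, ...] = c + sum_i phi_i X_{t+1-i}.
Substitute known values:
  E[X_{t+1} | ...] = -1 + (-0.513) * (1) + (-0.028) * (-7) + (0.325) * (3)
                   = -0.3420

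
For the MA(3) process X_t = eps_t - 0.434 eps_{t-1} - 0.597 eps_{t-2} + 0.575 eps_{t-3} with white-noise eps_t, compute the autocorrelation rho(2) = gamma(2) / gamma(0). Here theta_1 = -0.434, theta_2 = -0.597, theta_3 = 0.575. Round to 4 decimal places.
\rho(2) = -0.4514

For an MA(q) process with theta_0 = 1, the autocovariance is
  gamma(k) = sigma^2 * sum_{i=0..q-k} theta_i * theta_{i+k},
and rho(k) = gamma(k) / gamma(0). Sigma^2 cancels.
  numerator   = (1)*(-0.597) + (-0.434)*(0.575) = -0.84655.
  denominator = (1)^2 + (-0.434)^2 + (-0.597)^2 + (0.575)^2 = 1.87539.
  rho(2) = -0.84655 / 1.87539 = -0.4514.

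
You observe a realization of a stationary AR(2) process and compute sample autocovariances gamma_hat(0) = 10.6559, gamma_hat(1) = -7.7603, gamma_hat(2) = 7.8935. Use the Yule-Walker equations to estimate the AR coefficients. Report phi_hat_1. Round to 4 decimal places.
\hat\phi_{1} = -0.4020

The Yule-Walker equations for an AR(p) process read, in matrix form,
  Gamma_p phi = r_p,   with   (Gamma_p)_{ij} = gamma(|i - j|),
                       (r_p)_i = gamma(i),   i,j = 1..p.
Substitute the sample gammas (Toeplitz matrix and right-hand side of size 2):
  Gamma_p = [[10.6559, -7.7603], [-7.7603, 10.6559]]
  r_p     = [-7.7603, 7.8935]
Written out:
  10.6559 phi_1 - 7.7603 phi_2 = -7.7603
  -7.7603 phi_1 + 10.6559 phi_2 = 7.8935
Solve by Cramer's rule:
  det = gamma(0)^2 - gamma(1)^2 = (10.6559)^2 - (-7.7603)^2 = 113.54820481 - 60.22225609 = 53.32594872
  phi_hat_1 = [gamma(1) gamma(0) - gamma(1) gamma(2)] / det = [(-7.7603)(10.6559) - (-7.7603)(7.8935)] / 53.32594872 = -21.43705272 / 53.32594872 = -0.402
  phi_hat_2 = [gamma(0) gamma(2) - gamma(1)^2] / det = [(10.6559)(7.8935) - (-7.7603)^2] / 53.32594872 = 23.89009056 / 53.32594872 = 0.448
So phi_hat = [-0.4020, 0.4480].
Therefore phi_hat_1 = -0.4020.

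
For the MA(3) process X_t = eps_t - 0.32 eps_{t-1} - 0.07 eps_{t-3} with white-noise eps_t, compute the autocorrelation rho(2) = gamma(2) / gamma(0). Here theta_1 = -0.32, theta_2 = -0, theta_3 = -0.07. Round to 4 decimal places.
\rho(2) = 0.0202

For an MA(q) process with theta_0 = 1, the autocovariance is
  gamma(k) = sigma^2 * sum_{i=0..q-k} theta_i * theta_{i+k},
and rho(k) = gamma(k) / gamma(0). Sigma^2 cancels.
  numerator   = (1)*(-0) + (-0.32)*(-0.07) = 0.0224.
  denominator = (1)^2 + (-0.32)^2 + (-0)^2 + (-0.07)^2 = 1.1073.
  rho(2) = 0.0224 / 1.1073 = 0.0202.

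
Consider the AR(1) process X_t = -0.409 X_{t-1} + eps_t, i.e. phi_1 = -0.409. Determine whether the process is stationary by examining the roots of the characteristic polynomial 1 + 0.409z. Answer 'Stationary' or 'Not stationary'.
\text{Stationary}

The AR(p) characteristic polynomial is P(z) = 1 + 0.409z.
Stationarity requires all roots to lie outside the unit circle, i.e. |z| > 1 for every root.
This is linear in z: 1 + (0.409) z = 0  =>  z = -1/(0.409) = -2.444988,  |z| = 2.444988.
Moduli of all roots: 2.4450.
All moduli strictly greater than 1? Yes.
Verdict: Stationary.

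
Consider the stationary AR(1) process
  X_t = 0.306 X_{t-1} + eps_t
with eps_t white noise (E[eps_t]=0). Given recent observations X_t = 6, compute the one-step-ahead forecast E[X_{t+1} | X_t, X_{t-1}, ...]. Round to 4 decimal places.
E[X_{t+1} \mid \mathcal F_t] = 1.8360

For an AR(p) model X_t = c + sum_i phi_i X_{t-i} + eps_t, the
one-step-ahead conditional mean is
  E[X_{t+1} | X_t, ...] = c + sum_i phi_i X_{t+1-i}.
Substitute known values:
  E[X_{t+1} | ...] = (0.306) * (6)
                   = 1.8360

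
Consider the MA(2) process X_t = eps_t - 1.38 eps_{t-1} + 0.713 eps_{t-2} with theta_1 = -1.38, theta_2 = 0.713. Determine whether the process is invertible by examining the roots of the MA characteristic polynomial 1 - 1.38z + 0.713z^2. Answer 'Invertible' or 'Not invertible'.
\text{Invertible}

The MA(q) characteristic polynomial is P(z) = 1 - 1.38z + 0.713z^2.
Invertibility requires all roots to lie outside the unit circle, i.e. |z| > 1 for every root.
Set 1 + (-1.38) z + (0.713) z^2 = 0, i.e. a z^2 + b z + c = 0 with a = 0.713, b = -1.38, c = 1.
Discriminant D = b^2 - 4ac = (-1.38)^2 - 4*(0.713)*1 = 1.9044 - (2.852) = -0.9476.
D < 0, so the roots are the complex-conjugate pair z = (-b +/- i sqrt(-D)) / (2a) = 0.9677 +/- 0.6826i.
For a conjugate pair |z|^2 = z * conj(z) = (product of roots) = c/a = 1/(0.713) = 1.402525, so |z| = sqrt(1.402525) = 1.1843 for both roots.
Moduli of all roots: 1.1843, 1.1843.
All moduli strictly greater than 1? Yes.
Verdict: Invertible.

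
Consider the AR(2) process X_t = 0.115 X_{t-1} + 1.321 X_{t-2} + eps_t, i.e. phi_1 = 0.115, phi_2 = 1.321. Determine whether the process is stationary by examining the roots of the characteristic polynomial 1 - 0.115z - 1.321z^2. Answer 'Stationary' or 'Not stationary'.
\text{Not stationary}

The AR(p) characteristic polynomial is P(z) = 1 - 0.115z - 1.321z^2.
Stationarity requires all roots to lie outside the unit circle, i.e. |z| > 1 for every root.
Set 1 + (-0.115) z + (-1.321) z^2 = 0, i.e. a z^2 + b z + c = 0 with a = -1.321, b = -0.115, c = 1.
Discriminant D = b^2 - 4ac = (-0.115)^2 - 4*(-1.321)*1 = 0.013225 - (-5.284) = 5.297225.
D >= 0, so the roots are real: z = (-b +/- sqrt(D)) / (2a) = (0.115 +/- 2.30157) / (-2.642).
  z_1 = (0.115 + 2.30157) / (-2.642) = -0.9147,   |z_1| = 0.9147.
  z_2 = (0.115 - 2.30157) / (-2.642) = 0.8276,   |z_2| = 0.8276.
Moduli of all roots: 0.9147, 0.8276.
All moduli strictly greater than 1? No.
Verdict: Not stationary.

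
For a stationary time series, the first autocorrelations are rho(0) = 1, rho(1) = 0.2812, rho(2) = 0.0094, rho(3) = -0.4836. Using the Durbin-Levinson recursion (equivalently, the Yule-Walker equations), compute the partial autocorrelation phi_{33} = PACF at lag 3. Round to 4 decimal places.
\phi_{33} = -0.5080

The PACF at lag k is phi_{kk}, the last component of the solution
to the Yule-Walker system G_k phi = r_k where
  (G_k)_{ij} = rho(|i - j|), (r_k)_i = rho(i), i,j = 1..k.
Equivalently, Durbin-Levinson gives phi_{kk} iteratively:
  phi_{11} = rho(1)
  phi_{kk} = [rho(k) - sum_{j=1..k-1} phi_{k-1,j} rho(k-j)]
            / [1 - sum_{j=1..k-1} phi_{k-1,j} rho(j)],
  phi_{k,j} = phi_{k-1,j} - phi_{kk} phi_{k-1,k-j},  j = 1..k-1.
Step k = 1:
  phi_11 = rho(1) = 0.2812.
Step k = 2:
  phi_22 = [rho(2) - phi_11 rho(1)] / [1 - phi_11 rho(1)] = [0.0094 - (0.2812)(0.2812)] / [1 - (0.2812)(0.2812)]
         = -0.06967344 / 0.92092656 = -0.075656.
  Update: phi_21 = phi_11 - phi_22 phi_11 = 0.2812 - (-0.075656)(0.2812) = 0.302474.
Step k = 3:
  phi_33 = [rho(3) - phi_21 rho(2) - phi_22 rho(1)] / [1 - phi_21 rho(1) - phi_22 rho(2)]
    numerator   = -0.4836 - (0.302474)(0.0094) - (-0.075656)(0.2812) = -0.46516885
    denominator = 1 - (0.302474)(0.2812) - (-0.075656)(0.0094) = 0.91565536
  phi_33 = -0.46516885 / 0.91565536 = -0.508.
Therefore phi_{33} = -0.5080.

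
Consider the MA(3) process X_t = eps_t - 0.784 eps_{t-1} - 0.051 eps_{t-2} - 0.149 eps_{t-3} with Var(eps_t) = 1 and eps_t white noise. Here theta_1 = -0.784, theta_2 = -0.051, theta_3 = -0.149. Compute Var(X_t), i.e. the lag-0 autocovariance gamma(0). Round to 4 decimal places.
\gamma(0) = 1.6395

For an MA(q) process X_t = eps_t + sum_i theta_i eps_{t-i} with
Var(eps_t) = sigma^2, the variance is
  gamma(0) = sigma^2 * (1 + sum_i theta_i^2).
  sum_i theta_i^2 = (-0.784)^2 + (-0.051)^2 + (-0.149)^2 = 0.614656 + 0.002601 + 0.022201 = 0.639458.
  gamma(0) = 1 * (1 + 0.639458) = 1 * 1.639458 = 1.639458, which rounds to 1.6395.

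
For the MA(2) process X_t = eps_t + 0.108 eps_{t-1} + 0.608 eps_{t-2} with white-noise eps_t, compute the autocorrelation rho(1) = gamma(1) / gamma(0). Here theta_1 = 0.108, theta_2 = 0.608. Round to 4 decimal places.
\rho(1) = 0.1257

For an MA(q) process with theta_0 = 1, the autocovariance is
  gamma(k) = sigma^2 * sum_{i=0..q-k} theta_i * theta_{i+k},
and rho(k) = gamma(k) / gamma(0). Sigma^2 cancels.
  numerator   = (1)*(0.108) + (0.108)*(0.608) = 0.173664.
  denominator = (1)^2 + (0.108)^2 + (0.608)^2 = 1.381328.
  rho(1) = 0.173664 / 1.381328 = 0.1257.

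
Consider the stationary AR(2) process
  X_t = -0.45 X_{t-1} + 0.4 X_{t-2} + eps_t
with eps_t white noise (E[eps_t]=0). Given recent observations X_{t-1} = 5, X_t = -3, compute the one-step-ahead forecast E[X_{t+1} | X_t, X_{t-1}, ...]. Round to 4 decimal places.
E[X_{t+1} \mid \mathcal F_t] = 3.3500

For an AR(p) model X_t = c + sum_i phi_i X_{t-i} + eps_t, the
one-step-ahead conditional mean is
  E[X_{t+1} | X_t, ...] = c + sum_i phi_i X_{t+1-i}.
Substitute known values:
  E[X_{t+1} | ...] = (-0.45) * (-3) + (0.4) * (5)
                   = 3.3500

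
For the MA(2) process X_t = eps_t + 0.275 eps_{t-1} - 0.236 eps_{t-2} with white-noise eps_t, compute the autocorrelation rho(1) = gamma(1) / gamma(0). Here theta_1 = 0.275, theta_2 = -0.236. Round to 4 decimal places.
\rho(1) = 0.1857

For an MA(q) process with theta_0 = 1, the autocovariance is
  gamma(k) = sigma^2 * sum_{i=0..q-k} theta_i * theta_{i+k},
and rho(k) = gamma(k) / gamma(0). Sigma^2 cancels.
  numerator   = (1)*(0.275) + (0.275)*(-0.236) = 0.2101.
  denominator = (1)^2 + (0.275)^2 + (-0.236)^2 = 1.131321.
  rho(1) = 0.2101 / 1.131321 = 0.1857.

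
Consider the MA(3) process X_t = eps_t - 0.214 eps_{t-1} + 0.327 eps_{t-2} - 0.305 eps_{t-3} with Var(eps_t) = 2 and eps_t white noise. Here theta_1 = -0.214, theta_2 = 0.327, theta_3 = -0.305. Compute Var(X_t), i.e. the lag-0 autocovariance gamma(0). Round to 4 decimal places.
\gamma(0) = 2.4915

For an MA(q) process X_t = eps_t + sum_i theta_i eps_{t-i} with
Var(eps_t) = sigma^2, the variance is
  gamma(0) = sigma^2 * (1 + sum_i theta_i^2).
  sum_i theta_i^2 = (-0.214)^2 + (0.327)^2 + (-0.305)^2 = 0.045796 + 0.106929 + 0.093025 = 0.24575.
  gamma(0) = 2 * (1 + 0.24575) = 2 * 1.24575 = 2.4915.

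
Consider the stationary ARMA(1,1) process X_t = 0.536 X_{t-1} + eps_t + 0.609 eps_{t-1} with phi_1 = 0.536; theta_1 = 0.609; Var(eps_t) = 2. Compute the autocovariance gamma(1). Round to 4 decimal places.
\gamma(1) = 4.2620

Multiply the model equation by X_{t-k} and take expectations. With theta_0 = psi_0 = 1 and psi_j the MA(infinity) weights, this gives
  gamma(k) - sum_i phi_i gamma(k-i) = c_k,
  c_k = sigma^2 * sum_{j=k..q} theta_j psi_{j-k}   (c_k = 0 for k > q),
using gamma(-m) = gamma(m).
psi-weights needed (psi_j = theta_j + sum_i phi_i psi_{j-i}):
  psi_1 = theta_1 + phi_1 = 0.609 + (0.536) = 1.145
Right-hand sides:
  c_0 = sigma^2 (1 + theta_1 psi_1) = 2 * (1 + (0.609)(1.145)) = 2 * 1.697305 = 3.39461
  c_1 = sigma^2 theta_1 = 2 * (0.609) = 1.218
  c_2 = 0
Equations for k = 0 and k = 1 (AR order 1):
  gamma(0) = phi_1 gamma(1) + c_0
  gamma(1) = phi_1 gamma(0) + c_1
Substituting the second into the first: gamma(0) (1 - phi_1^2) = c_0 + phi_1 c_1, so
  gamma(0) = (c_0 + phi_1 c_1) / (1 - phi_1^2) = (3.39461 + (0.536)(1.218)) / (1 - (0.536)^2) = 4.047458 / 0.712704 = 5.679017.
  gamma(1) = phi_1 gamma(0) + c_1 = (0.536)(5.679017) + (1.218) = 4.261953.
Therefore gamma(1) = 4.2620 (to 4 decimal places).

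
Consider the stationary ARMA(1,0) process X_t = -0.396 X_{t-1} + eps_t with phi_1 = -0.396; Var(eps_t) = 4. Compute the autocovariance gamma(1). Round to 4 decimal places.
\gamma(1) = -1.8786

Multiply the model equation by X_{t-k} and take expectations. With theta_0 = psi_0 = 1 and psi_j the MA(infinity) weights, this gives
  gamma(k) - sum_i phi_i gamma(k-i) = c_k,
  c_k = sigma^2 * sum_{j=k..q} theta_j psi_{j-k}   (c_k = 0 for k > q),
using gamma(-m) = gamma(m).
Pure AR (q = 0): c_0 = sigma^2 = 4, c_k = 0 for k >= 1.
Equations for k = 0 and k = 1 (AR order 1):
  gamma(0) = phi_1 gamma(1) + c_0
  gamma(1) = phi_1 gamma(0) + c_1
Substituting the second into the first: gamma(0) (1 - phi_1^2) = c_0 + phi_1 c_1, so
  gamma(0) = c_0 / (1 - phi_1^2) = 4 / (1 - (-0.396)^2) = 4 / 0.843184 = 4.743923.
  gamma(1) = phi_1 gamma(0) = (-0.396)(4.743923) = -1.878594.
Therefore gamma(1) = -1.8786 (to 4 decimal places).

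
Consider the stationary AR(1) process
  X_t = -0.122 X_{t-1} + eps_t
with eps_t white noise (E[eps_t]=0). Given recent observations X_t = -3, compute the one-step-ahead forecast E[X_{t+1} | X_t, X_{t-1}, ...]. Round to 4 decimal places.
E[X_{t+1} \mid \mathcal F_t] = 0.3660

For an AR(p) model X_t = c + sum_i phi_i X_{t-i} + eps_t, the
one-step-ahead conditional mean is
  E[X_{t+1} | X_t, ...] = c + sum_i phi_i X_{t+1-i}.
Substitute known values:
  E[X_{t+1} | ...] = (-0.122) * (-3)
                   = 0.3660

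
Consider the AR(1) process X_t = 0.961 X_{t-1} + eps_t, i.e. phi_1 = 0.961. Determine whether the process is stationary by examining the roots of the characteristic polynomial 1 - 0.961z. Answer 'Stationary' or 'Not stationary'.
\text{Stationary}

The AR(p) characteristic polynomial is P(z) = 1 - 0.961z.
Stationarity requires all roots to lie outside the unit circle, i.e. |z| > 1 for every root.
This is linear in z: 1 + (-0.961) z = 0  =>  z = -1/(-0.961) = 1.040583,  |z| = 1.040583.
Moduli of all roots: 1.0406.
All moduli strictly greater than 1? Yes.
Verdict: Stationary.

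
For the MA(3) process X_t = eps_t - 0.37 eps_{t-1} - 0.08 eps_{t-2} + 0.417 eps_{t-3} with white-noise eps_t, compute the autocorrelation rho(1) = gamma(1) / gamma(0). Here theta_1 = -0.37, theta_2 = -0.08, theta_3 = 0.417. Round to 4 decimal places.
\rho(1) = -0.2838

For an MA(q) process with theta_0 = 1, the autocovariance is
  gamma(k) = sigma^2 * sum_{i=0..q-k} theta_i * theta_{i+k},
and rho(k) = gamma(k) / gamma(0). Sigma^2 cancels.
  numerator   = (1)*(-0.37) + (-0.37)*(-0.08) + (-0.08)*(0.417) = -0.37376.
  denominator = (1)^2 + (-0.37)^2 + (-0.08)^2 + (0.417)^2 = 1.317189.
  rho(1) = -0.37376 / 1.317189 = -0.2838.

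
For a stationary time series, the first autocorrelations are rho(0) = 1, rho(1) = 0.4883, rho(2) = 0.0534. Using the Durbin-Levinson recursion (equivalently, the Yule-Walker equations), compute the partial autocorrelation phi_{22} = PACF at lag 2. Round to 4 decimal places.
\phi_{22} = -0.2430

The PACF at lag k is phi_{kk}, the last component of the solution
to the Yule-Walker system G_k phi = r_k where
  (G_k)_{ij} = rho(|i - j|), (r_k)_i = rho(i), i,j = 1..k.
Equivalently, Durbin-Levinson gives phi_{kk} iteratively:
  phi_{11} = rho(1)
  phi_{kk} = [rho(k) - sum_{j=1..k-1} phi_{k-1,j} rho(k-j)]
            / [1 - sum_{j=1..k-1} phi_{k-1,j} rho(j)],
  phi_{k,j} = phi_{k-1,j} - phi_{kk} phi_{k-1,k-j},  j = 1..k-1.
Step k = 1:
  phi_11 = rho(1) = 0.4883.
Step k = 2:
  phi_22 = [rho(2) - phi_11 rho(1)] / [1 - phi_11 rho(1)] = [0.0534 - (0.4883)(0.4883)] / [1 - (0.4883)(0.4883)]
         = -0.18503689 / 0.76156311 = -0.243.
Therefore phi_{22} = -0.2430.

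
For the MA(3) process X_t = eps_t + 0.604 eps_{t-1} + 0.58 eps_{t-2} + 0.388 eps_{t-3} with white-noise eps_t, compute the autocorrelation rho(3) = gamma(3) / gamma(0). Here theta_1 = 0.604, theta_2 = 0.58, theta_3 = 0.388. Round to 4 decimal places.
\rho(3) = 0.2095

For an MA(q) process with theta_0 = 1, the autocovariance is
  gamma(k) = sigma^2 * sum_{i=0..q-k} theta_i * theta_{i+k},
and rho(k) = gamma(k) / gamma(0). Sigma^2 cancels.
  numerator   = (1)*(0.388) = 0.388.
  denominator = (1)^2 + (0.604)^2 + (0.58)^2 + (0.388)^2 = 1.85176.
  rho(3) = 0.388 / 1.85176 = 0.2095.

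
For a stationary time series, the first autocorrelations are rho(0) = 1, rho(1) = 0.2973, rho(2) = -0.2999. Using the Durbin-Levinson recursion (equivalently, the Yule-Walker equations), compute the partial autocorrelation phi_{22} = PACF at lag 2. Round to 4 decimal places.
\phi_{22} = -0.4259

The PACF at lag k is phi_{kk}, the last component of the solution
to the Yule-Walker system G_k phi = r_k where
  (G_k)_{ij} = rho(|i - j|), (r_k)_i = rho(i), i,j = 1..k.
Equivalently, Durbin-Levinson gives phi_{kk} iteratively:
  phi_{11} = rho(1)
  phi_{kk} = [rho(k) - sum_{j=1..k-1} phi_{k-1,j} rho(k-j)]
            / [1 - sum_{j=1..k-1} phi_{k-1,j} rho(j)],
  phi_{k,j} = phi_{k-1,j} - phi_{kk} phi_{k-1,k-j},  j = 1..k-1.
Step k = 1:
  phi_11 = rho(1) = 0.2973.
Step k = 2:
  phi_22 = [rho(2) - phi_11 rho(1)] / [1 - phi_11 rho(1)] = [-0.2999 - (0.2973)(0.2973)] / [1 - (0.2973)(0.2973)]
         = -0.38828729 / 0.91161271 = -0.4259.
Therefore phi_{22} = -0.4259.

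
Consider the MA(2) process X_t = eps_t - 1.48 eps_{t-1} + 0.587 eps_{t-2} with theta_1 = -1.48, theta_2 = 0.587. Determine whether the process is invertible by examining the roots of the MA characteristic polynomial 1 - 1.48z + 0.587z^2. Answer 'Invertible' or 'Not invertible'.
\text{Invertible}

The MA(q) characteristic polynomial is P(z) = 1 - 1.48z + 0.587z^2.
Invertibility requires all roots to lie outside the unit circle, i.e. |z| > 1 for every root.
Set 1 + (-1.48) z + (0.587) z^2 = 0, i.e. a z^2 + b z + c = 0 with a = 0.587, b = -1.48, c = 1.
Discriminant D = b^2 - 4ac = (-1.48)^2 - 4*(0.587)*1 = 2.1904 - (2.348) = -0.1576.
D < 0, so the roots are the complex-conjugate pair z = (-b +/- i sqrt(-D)) / (2a) = 1.2606 +/- 0.3382i.
For a conjugate pair |z|^2 = z * conj(z) = (product of roots) = c/a = 1/(0.587) = 1.703578, so |z| = sqrt(1.703578) = 1.3052 for both roots.
Moduli of all roots: 1.3052, 1.3052.
All moduli strictly greater than 1? Yes.
Verdict: Invertible.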